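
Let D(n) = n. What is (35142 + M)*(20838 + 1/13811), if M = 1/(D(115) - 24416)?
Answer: 35110235282398097/47945873 ≈ 7.3229e+8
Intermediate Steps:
M = -1/24301 (M = 1/(115 - 24416) = 1/(-24301) = -1/24301 ≈ -4.1151e-5)
(35142 + M)*(20838 + 1/13811) = (35142 - 1/24301)*(20838 + 1/13811) = 853985741*(20838 + 1/13811)/24301 = (853985741/24301)*(287793619/13811) = 35110235282398097/47945873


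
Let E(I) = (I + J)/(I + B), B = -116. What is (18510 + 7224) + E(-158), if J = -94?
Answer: 3525684/137 ≈ 25735.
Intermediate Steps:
E(I) = (-94 + I)/(-116 + I) (E(I) = (I - 94)/(I - 116) = (-94 + I)/(-116 + I))
(18510 + 7224) + E(-158) = (18510 + 7224) + (-94 - 158)/(-116 - 158) = 25734 - 252/(-274) = 25734 - 1/274*(-252) = 25734 + 126/137 = 3525684/137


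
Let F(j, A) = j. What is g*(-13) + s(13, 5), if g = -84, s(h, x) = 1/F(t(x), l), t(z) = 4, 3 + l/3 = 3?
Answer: 4369/4 ≈ 1092.3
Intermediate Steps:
l = 0 (l = -9 + 3*3 = -9 + 9 = 0)
s(h, x) = 1/4
g*(-13) + s(13, 5) = -84*(-13) + 1/4 = 1092 + 1/4 = 4369/4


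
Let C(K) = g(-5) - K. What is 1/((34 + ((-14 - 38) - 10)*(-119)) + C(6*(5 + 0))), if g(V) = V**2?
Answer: 1/7407 ≈ 0.00013501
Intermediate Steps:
C(K) = 25 - K (C(K) = (-5)**2 - K = 25 - K)
1/((34 + ((-14 - 38) - 10)*(-119)) + C(6*(5 + 0))) = 1/((34 + ((-14 - 38) - 10)*(-119)) + (25 - 6*(5 + 0))) = 1/((34 + (-52 - 10)*(-119)) + (25 - 6*5)) = 1/((34 - 62*(-119)) + (25 - 1*30)) = 1/((34 + 7378) + (25 - 30)) = 1/(7412 - 5) = 1/7407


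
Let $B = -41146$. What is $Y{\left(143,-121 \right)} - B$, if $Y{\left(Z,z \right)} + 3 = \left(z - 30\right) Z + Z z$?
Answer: $2247$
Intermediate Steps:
$Y{\left(Z,z \right)} = -3 + Z z + Z \left(-30 + z\right)$ ($Y{\left(Z,z \right)} = -3 + \left(\left(z - 30\right) Z + Z z\right) = -3 + \left(\left(-30 + z\right) Z + Z z\right) = -3 + \left(Z \left(-30 + z\right) + Z z\right) = -3 + \left(Z z + Z \left(-30 + z\right)\right) = -3 + Z z + Z \left(-30 + z\right)$)
$Y{\left(143,-121 \right)} - B = \left(-3 - 4290 + 2 \cdot 143 \left(-121\right)\right) - -41146 = \left(-3 - 4290 - 34606\right) + 41146 = -38899 + 41146 = 2247$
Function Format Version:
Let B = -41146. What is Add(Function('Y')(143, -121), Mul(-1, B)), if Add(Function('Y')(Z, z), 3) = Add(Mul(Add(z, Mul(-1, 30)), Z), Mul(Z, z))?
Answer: 2247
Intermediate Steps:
Function('Y')(Z, z) = Add(-3, Mul(Z, z), Mul(Z, Add(-30, z))) (Function('Y')(Z, z) = Add(-3, Add(Mul(Add(z, Mul(-1, 30)), Z), Mul(Z, z))) = Add(-3, Add(Mul(Add(z, -30), Z), Mul(Z, z))) = Add(-3, Add(Mul(Add(-30, z), Z), Mul(Z, z))) = Add(-3, Add(Mul(Z, Add(-30, z)), Mul(Z, z))) = Add(-3, Add(Mul(Z, z), Mul(Z, Add(-30, z)))) = Add(-3, Mul(Z, z), Mul(Z, Add(-30, z))))
Add(Function('Y')(143, -121), Mul(-1, B)) = Add(Add(-3, Mul(-30, 143), Mul(2, 143, -121)), Mul(-1, -41146)) = Add(Add(-3, -4290, -34606), 41146) = Add(-38899, 41146) = 2247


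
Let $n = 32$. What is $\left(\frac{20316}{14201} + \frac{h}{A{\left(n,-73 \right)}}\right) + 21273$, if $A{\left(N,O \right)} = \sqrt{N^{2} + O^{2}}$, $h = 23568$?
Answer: $\frac{302118189}{14201} + \frac{23568 \sqrt{6353}}{6353} \approx 21570.0$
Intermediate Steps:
$\left(\frac{20316}{14201} + \frac{h}{A{\left(n,-73 \right)}}\right) + 21273 = \left(\frac{20316}{14201} + \frac{23568}{\sqrt{32^{2} + \left(-73\right)^{2}}}\right) + 21273 = \left(20316 \cdot \frac{1}{14201} + \frac{23568}{\sqrt{1024 + 5329}}\right) + 21273 = \left(\frac{20316}{14201} + \frac{23568}{\sqrt{6353}}\right) + 21273 = \left(\frac{20316}{14201} + 23568 \frac{\sqrt{6353}}{6353}\right) + 21273 = \left(\frac{20316}{14201} + \frac{23568 \sqrt{6353}}{6353}\right) + 21273 = \frac{302118189}{14201} + \frac{23568 \sqrt{6353}}{6353}$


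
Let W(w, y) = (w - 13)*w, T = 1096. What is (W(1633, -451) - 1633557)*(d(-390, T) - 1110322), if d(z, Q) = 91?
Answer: -1123446079593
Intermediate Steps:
W(w, y) = w*(-13 + w) (W(w, y) = (-13 + w)*w = w*(-13 + w))
(W(1633, -451) - 1633557)*(d(-390, T) - 1110322) = (1633*(-13 + 1633) - 1633557)*(91 - 1110322) = (1633*1620 - 1633557)*(-1110231) = (2645460 - 1633557)*(-1110231) = 1011903*(-1110231) = -1123446079593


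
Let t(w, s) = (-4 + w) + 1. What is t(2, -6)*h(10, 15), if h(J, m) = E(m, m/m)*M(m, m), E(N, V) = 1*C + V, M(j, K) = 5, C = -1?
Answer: 0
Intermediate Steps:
E(N, V) = -1 + V (E(N, V) = 1*(-1) + V = -1 + V)
h(J, m) = 0 (h(J, m) = (-1 + m/m)*5 = (-1 + 1)*5 = 0*5 = 0)
t(w, s) = -3 + w
t(2, -6)*h(10, 15) = (-3 + 2)*0 = -1*0 = 0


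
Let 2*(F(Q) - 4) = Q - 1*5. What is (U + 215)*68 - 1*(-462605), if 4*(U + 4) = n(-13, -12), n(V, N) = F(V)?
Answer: 476868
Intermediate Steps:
F(Q) = 3/2 + Q/2 (F(Q) = 4 + (Q - 1*5)/2 = 4 + (Q - 5)/2 = 4 + (-5 + Q)/2 = 4 + (-5/2 + Q/2) = 3/2 + Q/2)
n(V, N) = 3/2 + V/2
U = -21/4 (U = -4 + (3/2 + (1/2)*(-13))/4 = -4 + (3/2 - 13/2)/4 = -4 + (1/4)*(-5) = -4 - 5/4 = -21/4 ≈ -5.2500)
(U + 215)*68 - 1*(-462605) = (-21/4 + 215)*68 - 1*(-462605) = (839/4)*68 + 462605 = 14263 + 462605 = 476868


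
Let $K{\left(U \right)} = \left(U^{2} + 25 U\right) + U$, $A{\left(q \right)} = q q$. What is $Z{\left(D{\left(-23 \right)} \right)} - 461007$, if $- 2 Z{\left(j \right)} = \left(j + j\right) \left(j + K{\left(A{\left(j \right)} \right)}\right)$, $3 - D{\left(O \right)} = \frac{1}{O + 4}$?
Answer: $- \frac{1144009723369}{2476099} \approx -4.6202 \cdot 10^{5}$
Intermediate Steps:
$A{\left(q \right)} = q^{2}$
$D{\left(O \right)} = 3 - \frac{1}{4 + O}$ ($D{\left(O \right)} = 3 - \frac{1}{O + 4} = 3 - \frac{1}{4 + O}$)
$K{\left(U \right)} = U^{2} + 26 U$
$Z{\left(j \right)} = - j \left(j + j^{2} \left(26 + j^{2}\right)\right)$ ($Z{\left(j \right)} = - \frac{\left(j + j\right) \left(j + j^{2} \left(26 + j^{2}\right)\right)}{2} = - \frac{2 j \left(j + j^{2} \left(26 + j^{2}\right)\right)}{2} = - j \left(j + j^{2} \left(26 + j^{2}\right)\right)$)
$Z{\left(D{\left(-23 \right)} \right)} - 461007 = - \left(\frac{11 + 3 \left(-23\right)}{4 - 23}\right)^{2} \left(1 + \frac{11 + 3 \left(-23\right)}{4 - 23} \left(26 + \left(\frac{11 + 3 \left(-23\right)}{4 - 23}\right)^{2}\right)\right) - 461007 = - \left(\frac{11 - 69}{-19}\right)^{2} \left(1 + \frac{11 - 69}{-19} \left(26 + \left(\frac{11 - 69}{-19}\right)^{2}\right)\right) - 461007 = - \left(\left(- \frac{1}{19}\right) \left(-58\right)\right)^{2} \left(1 + \left(- \frac{1}{19}\right) \left(-58\right) \left(26 + \left(\left(- \frac{1}{19}\right) \left(-58\right)\right)^{2}\right)\right) - 461007 = - \left(\frac{58}{19}\right)^{2} \left(1 + \frac{58 \left(26 + \left(\frac{58}{19}\right)^{2}\right)}{19}\right) - 461007 = \left(-1\right) \frac{3364}{361} \left(1 + \frac{58 \left(26 + \frac{3364}{361}\right)}{19}\right) - 461007 = \left(-1\right) \frac{3364}{361} \left(1 + \frac{58}{19} \cdot \frac{12750}{361}\right) - 461007 = \left(-1\right) \frac{3364}{361} \left(1 + \frac{739500}{6859}\right) - 461007 = \left(-1\right) \frac{3364}{361} \cdot \frac{746359}{6859} - 461007 = - \frac{2510751676}{2476099} - 461007 = - \frac{1144009723369}{2476099}$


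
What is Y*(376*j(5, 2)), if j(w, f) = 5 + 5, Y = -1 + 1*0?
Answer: -3760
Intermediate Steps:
Y = -1 (Y = -1 + 0 = -1)
j(w, f) = 10
Y*(376*j(5, 2)) = -376*10 = -1*3760 = -3760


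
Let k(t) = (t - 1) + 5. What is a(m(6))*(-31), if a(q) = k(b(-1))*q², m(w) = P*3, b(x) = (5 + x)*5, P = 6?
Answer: -241056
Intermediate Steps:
b(x) = 25 + 5*x
m(w) = 18 (m(w) = 6*3 = 18)
k(t) = 4 + t (k(t) = (-1 + t) + 5 = 4 + t)
a(q) = 24*q² (a(q) = (4 + (25 + 5*(-1)))*q² = (4 + (25 - 5))*q² = (4 + 20)*q² = 24*q²)
a(m(6))*(-31) = (24*18²)*(-31) = (24*324)*(-31) = 7776*(-31) = -241056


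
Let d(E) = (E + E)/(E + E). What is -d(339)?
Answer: -1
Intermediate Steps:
d(E) = 1 (d(E) = (2*E)/((2*E)) = (2*E)*(1/(2*E)) = 1)
-d(339) = -1*1 = -1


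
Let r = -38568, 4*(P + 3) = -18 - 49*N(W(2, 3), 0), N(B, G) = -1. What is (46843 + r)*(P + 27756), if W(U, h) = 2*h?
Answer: 918880825/4 ≈ 2.2972e+8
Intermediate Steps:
P = 19/4 (P = -3 + (-18 - 49*(-1))/4 = -3 + (-18 + 49)/4 = -3 + (¼)*31 = -3 + 31/4 = 19/4 ≈ 4.7500)
(46843 + r)*(P + 27756) = (46843 - 38568)*(19/4 + 27756) = 8275*(111043/4) = 918880825/4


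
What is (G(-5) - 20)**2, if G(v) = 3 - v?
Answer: 144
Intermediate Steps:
(G(-5) - 20)**2 = ((3 - 1*(-5)) - 20)**2 = ((3 + 5) - 20)**2 = (8 - 20)**2 = (-12)**2 = 144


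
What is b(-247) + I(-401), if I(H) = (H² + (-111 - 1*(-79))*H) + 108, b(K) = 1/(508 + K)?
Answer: 45346402/261 ≈ 1.7374e+5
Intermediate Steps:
I(H) = 108 + H² - 32*H (I(H) = (H² + (-111 + 79)*H) + 108 = (H² - 32*H) + 108 = 108 + H² - 32*H)
b(-247) + I(-401) = 1/(508 - 247) + (108 + (-401)² - 32*(-401)) = 1/261 + (108 + 160801 + 12832) = 1/261 + 173741 = 45346402/261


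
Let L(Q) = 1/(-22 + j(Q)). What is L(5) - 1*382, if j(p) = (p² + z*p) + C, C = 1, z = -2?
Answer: -2293/6 ≈ -382.17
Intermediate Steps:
j(p) = 1 + p² - 2*p (j(p) = (p² - 2*p) + 1 = 1 + p² - 2*p)
L(Q) = 1/(-21 + Q² - 2*Q) (L(Q) = 1/(-22 + (1 + Q² - 2*Q)) = 1/(-21 + Q² - 2*Q))
L(5) - 1*382 = 1/(-21 + 5² - 2*5) - 1*382 = 1/(-21 + 25 - 10) - 382 = 1/(-6) - 382 = -⅙ - 382 = -2293/6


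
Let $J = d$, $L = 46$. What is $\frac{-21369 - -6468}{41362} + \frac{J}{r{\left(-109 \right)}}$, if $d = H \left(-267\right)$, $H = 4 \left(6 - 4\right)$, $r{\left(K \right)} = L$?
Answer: $- \frac{44517339}{951326} \approx -46.795$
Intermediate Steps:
$r{\left(K \right)} = 46$
$H = 8$ ($H = 4 \cdot 2 = 8$)
$d = -2136$ ($d = 8 \left(-267\right) = -2136$)
$J = -2136$
$\frac{-21369 - -6468}{41362} + \frac{J}{r{\left(-109 \right)}} = \frac{-21369 - -6468}{41362} - \frac{2136}{46} = \left(-21369 + 6468\right) \frac{1}{41362} - \frac{1068}{23} = \left(-14901\right) \frac{1}{41362} - \frac{1068}{23} = - \frac{14901}{41362} - \frac{1068}{23} = - \frac{44517339}{951326}$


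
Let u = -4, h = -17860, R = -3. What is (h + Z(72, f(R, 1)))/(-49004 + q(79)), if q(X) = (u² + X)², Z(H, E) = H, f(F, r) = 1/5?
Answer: 17788/39979 ≈ 0.44493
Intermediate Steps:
f(F, r) = ⅕
q(X) = (16 + X)² (q(X) = ((-4)² + X)² = (16 + X)²)
(h + Z(72, f(R, 1)))/(-49004 + q(79)) = (-17860 + 72)/(-49004 + (16 + 79)²) = -17788/(-49004 + 95²) = -17788/(-49004 + 9025) = -17788/(-39979) = -17788*(-1/39979) = 17788/39979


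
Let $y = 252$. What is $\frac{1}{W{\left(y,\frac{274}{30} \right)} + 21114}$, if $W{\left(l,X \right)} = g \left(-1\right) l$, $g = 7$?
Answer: $\frac{1}{19350} \approx 5.168 \cdot 10^{-5}$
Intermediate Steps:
$W{\left(l,X \right)} = - 7 l$ ($W{\left(l,X \right)} = 7 \left(-1\right) l = - 7 l$)
$\frac{1}{W{\left(y,\frac{274}{30} \right)} + 21114} = \frac{1}{\left(-7\right) 252 + 21114} = \frac{1}{-1764 + 21114} = \frac{1}{19350}$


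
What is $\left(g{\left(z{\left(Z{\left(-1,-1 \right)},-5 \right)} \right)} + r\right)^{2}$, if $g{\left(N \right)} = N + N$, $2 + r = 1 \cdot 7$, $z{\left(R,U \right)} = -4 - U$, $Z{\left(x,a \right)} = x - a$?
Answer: $49$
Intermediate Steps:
$r = 5$ ($r = -2 + 1 \cdot 7 = -2 + 7 = 5$)
$g{\left(N \right)} = 2 N$
$\left(g{\left(z{\left(Z{\left(-1,-1 \right)},-5 \right)} \right)} + r\right)^{2} = \left(2 \left(-4 - -5\right) + 5\right)^{2} = \left(2 \left(-4 + 5\right) + 5\right)^{2} = \left(2 \cdot 1 + 5\right)^{2} = \left(2 + 5\right)^{2} = 7^{2} = 49$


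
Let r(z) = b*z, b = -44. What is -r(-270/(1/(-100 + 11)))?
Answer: 1057320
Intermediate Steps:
r(z) = -44*z
-r(-270/(1/(-100 + 11))) = -(-44)*(-270/(1/(-100 + 11))) = -(-44)*(-270/(1/(-89))) = -(-44)*(-270/(-1/89)) = -(-44)*(-270*(-89)) = -(-44)*24030 = -1*(-1057320) = 1057320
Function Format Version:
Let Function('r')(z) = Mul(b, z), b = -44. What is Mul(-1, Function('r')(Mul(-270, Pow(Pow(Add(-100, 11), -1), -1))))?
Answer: 1057320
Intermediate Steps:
Function('r')(z) = Mul(-44, z)
Mul(-1, Function('r')(Mul(-270, Pow(Pow(Add(-100, 11), -1), -1)))) = Mul(-1, Mul(-44, Mul(-270, Pow(Pow(Add(-100, 11), -1), -1)))) = Mul(-1, Mul(-44, Mul(-270, Pow(Pow(-89, -1), -1)))) = Mul(-1, Mul(-44, Mul(-270, Pow(Rational(-1, 89), -1)))) = Mul(-1, Mul(-44, Mul(-270, -89))) = Mul(-1, Mul(-44, 24030)) = Mul(-1, -1057320) = 1057320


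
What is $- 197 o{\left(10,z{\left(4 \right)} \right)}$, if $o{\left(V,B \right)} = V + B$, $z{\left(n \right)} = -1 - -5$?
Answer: $-2758$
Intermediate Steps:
$z{\left(n \right)} = 4$ ($z{\left(n \right)} = -1 + 5 = 4$)
$o{\left(V,B \right)} = B + V$
$- 197 o{\left(10,z{\left(4 \right)} \right)} = - 197 \left(4 + 10\right) = \left(-197\right) 14 = -2758$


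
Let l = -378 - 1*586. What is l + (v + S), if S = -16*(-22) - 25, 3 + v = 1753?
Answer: 1113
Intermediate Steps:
v = 1750 (v = -3 + 1753 = 1750)
S = 327 (S = 352 - 25 = 327)
l = -964 (l = -378 - 586 = -964)
l + (v + S) = -964 + (1750 + 327) = -964 + 2077 = 1113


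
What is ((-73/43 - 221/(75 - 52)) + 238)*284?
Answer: 63672800/989 ≈ 64381.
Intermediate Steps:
((-73/43 - 221/(75 - 52)) + 238)*284 = ((-73*1/43 - 221/23) + 238)*284 = ((-73/43 - 221*1/23) + 238)*284 = ((-73/43 - 221/23) + 238)*284 = (-11182/989 + 238)*284 = (224200/989)*284 = 63672800/989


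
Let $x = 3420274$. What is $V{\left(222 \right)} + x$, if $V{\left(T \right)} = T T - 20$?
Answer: $3469538$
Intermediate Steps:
$V{\left(T \right)} = -20 + T^{2}$ ($V{\left(T \right)} = T^{2} - 20 = -20 + T^{2}$)
$V{\left(222 \right)} + x = \left(-20 + 222^{2}\right) + 3420274 = \left(-20 + 49284\right) + 3420274 = 49264 + 3420274 = 3469538$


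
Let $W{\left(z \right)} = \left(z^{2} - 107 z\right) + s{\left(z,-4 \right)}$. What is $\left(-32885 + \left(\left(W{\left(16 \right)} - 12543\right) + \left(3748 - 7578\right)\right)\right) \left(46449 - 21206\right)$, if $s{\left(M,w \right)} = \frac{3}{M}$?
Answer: $- \frac{20482700303}{16} \approx -1.2802 \cdot 10^{9}$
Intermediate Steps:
$W{\left(z \right)} = z^{2} - 107 z + \frac{3}{z}$ ($W{\left(z \right)} = \left(z^{2} - 107 z\right) + \frac{3}{z} = z^{2} - 107 z + \frac{3}{z}$)
$\left(-32885 + \left(\left(W{\left(16 \right)} - 12543\right) + \left(3748 - 7578\right)\right)\right) \left(46449 - 21206\right) = \left(-32885 + \left(\left(\frac{3 + 16^{2} \left(-107 + 16\right)}{16} - 12543\right) + \left(3748 - 7578\right)\right)\right) \left(46449 - 21206\right) = \left(-32885 + \left(\left(\frac{3 + 256 \left(-91\right)}{16} - 12543\right) + \left(3748 - 7578\right)\right)\right) 25243 = \left(-32885 - \left(16373 - \frac{3 - 23296}{16}\right)\right) 25243 = \left(-32885 + \left(\left(\frac{1}{16} \left(-23293\right) - 12543\right) - 3830\right)\right) 25243 = \left(-32885 - \frac{285261}{16}\right) 25243 = \left(- \frac{811421}{16}\right) 25243 = - \frac{20482700303}{16}$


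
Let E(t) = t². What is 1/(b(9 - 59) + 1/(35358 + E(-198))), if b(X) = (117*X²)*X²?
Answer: 74562/54523462500001 ≈ 1.3675e-9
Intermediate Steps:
b(X) = 117*X⁴
1/(b(9 - 59) + 1/(35358 + E(-198))) = 1/(117*(9 - 59)⁴ + 1/(35358 + (-198)²)) = 1/(117*(-50)⁴ + 1/(35358 + 39204)) = 1/(117*6250000 + 1/74562) = 1/(731250000 + 1/74562) = 1/(54523462500001/74562) = 74562/54523462500001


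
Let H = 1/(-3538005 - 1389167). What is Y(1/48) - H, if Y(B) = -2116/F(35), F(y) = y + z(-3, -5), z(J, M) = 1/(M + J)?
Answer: -83407167337/1374680988 ≈ -60.674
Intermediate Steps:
z(J, M) = 1/(J + M)
F(y) = -⅛ + y (F(y) = y + 1/(-3 - 5) = y + 1/(-8) = y - ⅛ = -⅛ + y)
H = -1/4927172 (H = 1/(-4927172) = -1/4927172 ≈ -2.0296e-7)
Y(B) = -16928/279 (Y(B) = -2116/(-⅛ + 35) = -2116/279/8 = -2116*8/279 = -16928/279)
Y(1/48) - H = -16928/279 - 1*(-1/4927172) = -16928/279 + 1/4927172 = -83407167337/1374680988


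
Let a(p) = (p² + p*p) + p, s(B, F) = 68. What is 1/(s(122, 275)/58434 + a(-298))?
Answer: 29217/5180466304 ≈ 5.6398e-6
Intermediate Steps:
a(p) = p + 2*p² (a(p) = (p² + p²) + p = 2*p² + p = p + 2*p²)
1/(s(122, 275)/58434 + a(-298)) = 1/(68/58434 - 298*(1 + 2*(-298))) = 1/(68*(1/58434) - 298*(1 - 596)) = 1/(34/29217 - 298*(-595)) = 1/(34/29217 + 177310) = 1/(5180466304/29217) = 29217/5180466304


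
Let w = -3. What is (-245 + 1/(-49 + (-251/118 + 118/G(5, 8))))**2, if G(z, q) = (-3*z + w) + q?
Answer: 82750041857025/1378414129 ≈ 60033.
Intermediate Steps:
G(z, q) = -3 + q - 3*z (G(z, q) = (-3*z - 3) + q = (-3 - 3*z) + q = -3 + q - 3*z)
(-245 + 1/(-49 + (-251/118 + 118/G(5, 8))))**2 = (-245 + 1/(-49 + (-251/118 + 118/(-3 + 8 - 3*5))))**2 = (-245 + 1/(-49 + (-251*1/118 + 118/(-3 + 8 - 15))))**2 = (-245 + 1/(-49 + (-251/118 + 118/(-10))))**2 = (-245 + 1/(-49 + (-251/118 + 118*(-1/10))))**2 = (-245 + 1/(-49 + (-251/118 - 59/5)))**2 = (-245 + 1/(-49 - 8217/590))**2 = (-245 + 1/(-37127/590))**2 = (-245 - 590/37127)**2 = (-9096705/37127)**2 = 82750041857025/1378414129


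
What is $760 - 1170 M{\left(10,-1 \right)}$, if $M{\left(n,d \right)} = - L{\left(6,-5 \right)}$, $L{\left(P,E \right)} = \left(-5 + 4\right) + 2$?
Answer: $1930$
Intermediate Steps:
$L{\left(P,E \right)} = 1$ ($L{\left(P,E \right)} = -1 + 2 = 1$)
$M{\left(n,d \right)} = -1$ ($M{\left(n,d \right)} = \left(-1\right) 1 = -1$)
$760 - 1170 M{\left(10,-1 \right)} = 760 - -1170 = 760 + 1170 = 1930$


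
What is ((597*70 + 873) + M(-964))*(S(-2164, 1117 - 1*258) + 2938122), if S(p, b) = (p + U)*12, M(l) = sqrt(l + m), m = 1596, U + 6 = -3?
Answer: 124236618498 + 5824092*sqrt(158) ≈ 1.2431e+11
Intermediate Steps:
U = -9 (U = -6 - 3 = -9)
M(l) = sqrt(1596 + l) (M(l) = sqrt(l + 1596) = sqrt(1596 + l))
S(p, b) = -108 + 12*p (S(p, b) = (p - 9)*12 = (-9 + p)*12 = -108 + 12*p)
((597*70 + 873) + M(-964))*(S(-2164, 1117 - 1*258) + 2938122) = ((597*70 + 873) + sqrt(1596 - 964))*((-108 + 12*(-2164)) + 2938122) = ((41790 + 873) + sqrt(632))*((-108 - 25968) + 2938122) = (42663 + 2*sqrt(158))*(-26076 + 2938122) = (42663 + 2*sqrt(158))*2912046 = 124236618498 + 5824092*sqrt(158)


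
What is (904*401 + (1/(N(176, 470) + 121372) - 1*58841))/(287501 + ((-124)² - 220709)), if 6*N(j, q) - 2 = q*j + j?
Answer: 61577542299/16662232460 ≈ 3.6956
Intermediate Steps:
N(j, q) = ⅓ + j/6 + j*q/6 (N(j, q) = ⅓ + (q*j + j)/6 = ⅓ + (j*q + j)/6 = ⅓ + (j + j*q)/6 = ⅓ + (j/6 + j*q/6) = ⅓ + j/6 + j*q/6)
(904*401 + (1/(N(176, 470) + 121372) - 1*58841))/(287501 + ((-124)² - 220709)) = (904*401 + (1/((⅓ + (⅙)*176 + (⅙)*176*470) + 121372) - 1*58841))/(287501 + ((-124)² - 220709)) = (362504 + (1/((⅓ + 88/3 + 41360/3) + 121372) - 58841))/(287501 + (15376 - 220709)) = (362504 + (1/(41449/3 + 121372) - 58841))/(287501 - 205333) = (362504 + (1/(405565/3) - 58841))/82168 = (362504 + (3/405565 - 58841))*(1/82168) = (362504 - 23863850162/405565)*(1/82168) = (123155084598/405565)*(1/82168) = 61577542299/16662232460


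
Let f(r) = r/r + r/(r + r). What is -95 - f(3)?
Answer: -193/2 ≈ -96.500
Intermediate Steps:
f(r) = 3/2 (f(r) = 1 + r/((2*r)) = 1 + r*(1/(2*r)) = 1 + ½ = 3/2)
-95 - f(3) = -95 - 1*3/2 = -95 - 3/2 = -193/2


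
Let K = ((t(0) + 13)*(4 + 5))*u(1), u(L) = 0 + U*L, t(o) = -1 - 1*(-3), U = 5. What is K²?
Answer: 455625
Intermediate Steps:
t(o) = 2 (t(o) = -1 + 3 = 2)
u(L) = 5*L (u(L) = 0 + 5*L = 5*L)
K = 675 (K = ((2 + 13)*(4 + 5))*(5*1) = (15*9)*5 = 135*5 = 675)
K² = 675² = 455625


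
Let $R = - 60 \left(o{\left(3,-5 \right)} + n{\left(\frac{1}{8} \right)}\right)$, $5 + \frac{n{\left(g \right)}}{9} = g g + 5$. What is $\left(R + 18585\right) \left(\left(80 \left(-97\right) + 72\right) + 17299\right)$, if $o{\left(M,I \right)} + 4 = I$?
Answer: $\frac{2939668515}{16} \approx 1.8373 \cdot 10^{8}$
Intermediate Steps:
$o{\left(M,I \right)} = -4 + I$
$n{\left(g \right)} = 9 g^{2}$ ($n{\left(g \right)} = -45 + 9 \left(g g + 5\right) = -45 + 9 \left(g^{2} + 5\right) = -45 + 9 \left(5 + g^{2}\right) = -45 + \left(45 + 9 g^{2}\right) = 9 g^{2}$)
$R = \frac{8505}{16}$ ($R = - 60 \left(\left(-4 - 5\right) + 9 \left(\frac{1}{8}\right)^{2}\right) = - 60 \left(-9 + \frac{9}{64}\right) = \left(-60\right) \left(- \frac{567}{64}\right) = \frac{8505}{16} \approx 531.56$)
$\left(R + 18585\right) \left(\left(80 \left(-97\right) + 72\right) + 17299\right) = \left(\frac{8505}{16} + 18585\right) \left(\left(80 \left(-97\right) + 72\right) + 17299\right) = \frac{305865 \left(\left(-7760 + 72\right) + 17299\right)}{16} = \frac{305865 \left(-7688 + 17299\right)}{16} = \frac{305865}{16} \cdot 9611 = \frac{2939668515}{16}$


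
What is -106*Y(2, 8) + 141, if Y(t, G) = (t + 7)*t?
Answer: -1767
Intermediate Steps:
Y(t, G) = t*(7 + t) (Y(t, G) = (7 + t)*t = t*(7 + t))
-106*Y(2, 8) + 141 = -212*(7 + 2) + 141 = -212*9 + 141 = -106*18 + 141 = -1908 + 141 = -1767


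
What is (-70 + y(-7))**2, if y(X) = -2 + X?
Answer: 6241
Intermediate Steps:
(-70 + y(-7))**2 = (-70 + (-2 - 7))**2 = (-70 - 9)**2 = (-79)**2 = 6241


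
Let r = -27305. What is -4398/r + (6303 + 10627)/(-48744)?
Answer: -123948769/665477460 ≈ -0.18626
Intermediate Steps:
-4398/r + (6303 + 10627)/(-48744) = -4398/(-27305) + (6303 + 10627)/(-48744) = -4398*(-1/27305) + 16930*(-1/48744) = 4398/27305 - 8465/24372 = -123948769/665477460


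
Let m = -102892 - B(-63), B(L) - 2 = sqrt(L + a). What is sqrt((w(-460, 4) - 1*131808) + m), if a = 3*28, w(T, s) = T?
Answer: sqrt(-235162 - sqrt(21)) ≈ 484.94*I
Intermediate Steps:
a = 84
B(L) = 2 + sqrt(84 + L) (B(L) = 2 + sqrt(L + 84) = 2 + sqrt(84 + L))
m = -102894 - sqrt(21) (m = -102892 - (2 + sqrt(84 - 63)) = -102892 - (2 + sqrt(21)) = -102892 + (-2 - sqrt(21)) = -102894 - sqrt(21) ≈ -1.0290e+5)
sqrt((w(-460, 4) - 1*131808) + m) = sqrt((-460 - 1*131808) + (-102894 - sqrt(21))) = sqrt((-460 - 131808) + (-102894 - sqrt(21))) = sqrt(-132268 + (-102894 - sqrt(21))) = sqrt(-235162 - sqrt(21))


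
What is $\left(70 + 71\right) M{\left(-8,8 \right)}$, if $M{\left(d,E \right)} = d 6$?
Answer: $-6768$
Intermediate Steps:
$M{\left(d,E \right)} = 6 d$
$\left(70 + 71\right) M{\left(-8,8 \right)} = \left(70 + 71\right) 6 \left(-8\right) = 141 \left(-48\right) = -6768$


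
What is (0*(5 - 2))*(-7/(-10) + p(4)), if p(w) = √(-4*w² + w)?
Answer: 0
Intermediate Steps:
p(w) = √(w - 4*w²)
(0*(5 - 2))*(-7/(-10) + p(4)) = (0*(5 - 2))*(-7/(-10) + √(4*(1 - 4*4))) = (0*3)*(-7*(-⅒) + √(4*(1 - 16))) = 0*(7/10 + √(4*(-15))) = 0*(7/10 + √(-60)) = 0*(7/10 + 2*I*√15) = 0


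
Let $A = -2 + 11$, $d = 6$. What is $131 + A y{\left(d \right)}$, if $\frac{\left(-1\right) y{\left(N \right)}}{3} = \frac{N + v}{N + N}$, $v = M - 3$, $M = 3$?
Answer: $\frac{235}{2} \approx 117.5$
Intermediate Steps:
$A = 9$
$v = 0$ ($v = 3 - 3 = 0$)
$y{\left(N \right)} = - \frac{3}{2}$ ($y{\left(N \right)} = - 3 \frac{N + 0}{N + N} = - 3 \frac{N}{2 N} = - 3 N \frac{1}{2 N} = \left(-3\right) \frac{1}{2} = - \frac{3}{2}$)
$131 + A y{\left(d \right)} = 131 + 9 \left(- \frac{3}{2}\right) = 131 - \frac{27}{2} = \frac{235}{2}$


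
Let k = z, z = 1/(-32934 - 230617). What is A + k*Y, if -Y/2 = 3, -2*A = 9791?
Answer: -2580427829/527102 ≈ -4895.5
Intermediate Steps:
A = -9791/2 (A = -½*9791 = -9791/2 ≈ -4895.5)
Y = -6 (Y = -2*3 = -6)
z = -1/263551 (z = 1/(-263551) = -1/263551 ≈ -3.7943e-6)
k = -1/263551 ≈ -3.7943e-6
A + k*Y = -9791/2 - 1/263551*(-6) = -9791/2 + 6/263551 = -2580427829/527102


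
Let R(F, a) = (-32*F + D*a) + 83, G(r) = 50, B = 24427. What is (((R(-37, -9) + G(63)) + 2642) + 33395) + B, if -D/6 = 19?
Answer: 62807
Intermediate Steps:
D = -114 (D = -6*19 = -114)
R(F, a) = 83 - 114*a - 32*F (R(F, a) = (-32*F - 114*a) + 83 = (-114*a - 32*F) + 83 = 83 - 114*a - 32*F)
(((R(-37, -9) + G(63)) + 2642) + 33395) + B = ((((83 - 114*(-9) - 32*(-37)) + 50) + 2642) + 33395) + 24427 = ((((83 + 1026 + 1184) + 50) + 2642) + 33395) + 24427 = (((2293 + 50) + 2642) + 33395) + 24427 = ((2343 + 2642) + 33395) + 24427 = (4985 + 33395) + 24427 = 38380 + 24427 = 62807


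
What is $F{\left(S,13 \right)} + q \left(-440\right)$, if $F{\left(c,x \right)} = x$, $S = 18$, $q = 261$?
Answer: $-114827$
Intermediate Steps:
$F{\left(S,13 \right)} + q \left(-440\right) = 13 + 261 \left(-440\right) = 13 - 114840 = -114827$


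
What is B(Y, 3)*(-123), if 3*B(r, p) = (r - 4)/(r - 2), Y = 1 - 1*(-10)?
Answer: -287/9 ≈ -31.889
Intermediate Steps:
Y = 11 (Y = 1 + 10 = 11)
B(r, p) = (-4 + r)/(3*(-2 + r)) (B(r, p) = ((r - 4)/(r - 2))/3 = ((-4 + r)/(-2 + r))/3 = (-4 + r)/(3*(-2 + r)))
B(Y, 3)*(-123) = ((-4 + 11)/(3*(-2 + 11)))*(-123) = ((1/3)*7/9)*(-123) = ((1/3)*(1/9)*7)*(-123) = (7/27)*(-123) = -287/9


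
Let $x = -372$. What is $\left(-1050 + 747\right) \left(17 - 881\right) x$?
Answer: $-97386624$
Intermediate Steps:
$\left(-1050 + 747\right) \left(17 - 881\right) x = \left(-1050 + 747\right) \left(17 - 881\right) \left(-372\right) = \left(-303\right) \left(-864\right) \left(-372\right) = 261792 \left(-372\right) = -97386624$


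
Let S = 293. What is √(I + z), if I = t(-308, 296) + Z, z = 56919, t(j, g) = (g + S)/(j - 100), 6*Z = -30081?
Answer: √2160039210/204 ≈ 227.82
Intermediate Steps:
Z = -10027/2 (Z = (⅙)*(-30081) = -10027/2 ≈ -5013.5)
t(j, g) = (293 + g)/(-100 + j) (t(j, g) = (g + 293)/(j - 100) = (293 + g)/(-100 + j))
I = -2046097/408 (I = (293 + 296)/(-100 - 308) - 10027/2 = 589/(-408) - 10027/2 = -1/408*589 - 10027/2 = -589/408 - 10027/2 = -2046097/408 ≈ -5014.9)
√(I + z) = √(-2046097/408 + 56919) = √(21176855/408) = √2160039210/204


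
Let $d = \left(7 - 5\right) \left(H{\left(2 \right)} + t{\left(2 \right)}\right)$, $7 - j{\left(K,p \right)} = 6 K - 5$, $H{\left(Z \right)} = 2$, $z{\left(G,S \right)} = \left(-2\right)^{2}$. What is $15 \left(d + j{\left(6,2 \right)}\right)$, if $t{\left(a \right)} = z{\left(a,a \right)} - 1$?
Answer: $-210$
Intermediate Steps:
$z{\left(G,S \right)} = 4$
$t{\left(a \right)} = 3$ ($t{\left(a \right)} = 4 - 1 = 3$)
$j{\left(K,p \right)} = 12 - 6 K$ ($j{\left(K,p \right)} = 7 - \left(6 K - 5\right) = 7 - \left(-5 + 6 K\right) = 12 - 6 K$)
$d = 10$ ($d = \left(7 - 5\right) \left(2 + 3\right) = 2 \cdot 5 = 10$)
$15 \left(d + j{\left(6,2 \right)}\right) = 15 \left(10 + \left(12 - 36\right)\right) = 15 \left(10 - 24\right) = 15 \left(-14\right) = -210$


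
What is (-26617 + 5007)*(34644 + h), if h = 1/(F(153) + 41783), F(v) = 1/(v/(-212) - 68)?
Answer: -91146921259196138/121747263 ≈ -7.4866e+8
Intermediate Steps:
F(v) = 1/(-68 - v/212) (F(v) = 1/(v*(-1/212) - 68) = 1/(-v/212 - 68) = 1/(-68 - v/212))
h = 14569/608736315 (h = 1/(-212/(14416 + 153) + 41783) = 1/(-212/14569 + 41783) = 1/(608736315/14569) = 14569/608736315 ≈ 2.3933e-5)
(-26617 + 5007)*(34644 + h) = (-26617 + 5007)*(34644 + 14569/608736315) = -21610*21089060911429/608736315 = -91146921259196138/121747263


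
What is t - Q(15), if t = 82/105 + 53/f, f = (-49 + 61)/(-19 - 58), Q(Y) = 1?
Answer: -142927/420 ≈ -340.30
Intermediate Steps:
f = -12/77 (f = 12/(-77) = 12*(-1/77) = -12/77 ≈ -0.15584)
t = -142507/420 (t = 82/105 + 53/(-12/77) = 82*(1/105) + 53*(-77/12) = 82/105 - 4081/12 = -142507/420 ≈ -339.30)
t - Q(15) = -142507/420 - 1*1 = -142507/420 - 1 = -142927/420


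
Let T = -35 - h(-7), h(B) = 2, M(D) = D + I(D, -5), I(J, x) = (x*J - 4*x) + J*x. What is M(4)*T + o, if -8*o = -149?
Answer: 4885/8 ≈ 610.63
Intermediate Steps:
o = 149/8 (o = -⅛*(-149) = 149/8 ≈ 18.625)
I(J, x) = -4*x + 2*J*x (I(J, x) = (J*x - 4*x) + J*x = (-4*x + J*x) + J*x = -4*x + 2*J*x)
M(D) = 20 - 9*D (M(D) = D + 2*(-5)*(-2 + D) = D + (20 - 10*D) = 20 - 9*D)
T = -37 (T = -35 - 1*2 = -35 - 2 = -37)
M(4)*T + o = (20 - 9*4)*(-37) + 149/8 = (20 - 36)*(-37) + 149/8 = -16*(-37) + 149/8 = 592 + 149/8 = 4885/8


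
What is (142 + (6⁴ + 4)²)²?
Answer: 2856579980164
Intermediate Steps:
(142 + (6⁴ + 4)²)² = (142 + (1296 + 4)²)² = (142 + 1300²)² = (142 + 1690000)² = 1690142² = 2856579980164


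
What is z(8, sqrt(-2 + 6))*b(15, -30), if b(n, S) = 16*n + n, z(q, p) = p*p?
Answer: 1020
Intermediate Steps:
z(q, p) = p**2
b(n, S) = 17*n
z(8, sqrt(-2 + 6))*b(15, -30) = (sqrt(-2 + 6))**2*(17*15) = (sqrt(4))**2*255 = 2**2*255 = 4*255 = 1020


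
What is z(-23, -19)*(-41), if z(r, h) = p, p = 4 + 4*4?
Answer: -820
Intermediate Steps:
p = 20 (p = 4 + 16 = 20)
z(r, h) = 20
z(-23, -19)*(-41) = 20*(-41) = -820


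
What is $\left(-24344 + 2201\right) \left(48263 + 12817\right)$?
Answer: $-1352494440$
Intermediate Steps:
$\left(-24344 + 2201\right) \left(48263 + 12817\right) = \left(-22143\right) 61080 = -1352494440$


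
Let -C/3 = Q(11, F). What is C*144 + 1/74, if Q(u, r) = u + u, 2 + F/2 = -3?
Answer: -703295/74 ≈ -9504.0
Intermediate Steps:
F = -10 (F = -4 + 2*(-3) = -4 - 6 = -10)
Q(u, r) = 2*u
C = -66 (C = -6*11 = -3*22 = -66)
C*144 + 1/74 = -66*144 + 1/74 = -9504 + 1/74 = -703295/74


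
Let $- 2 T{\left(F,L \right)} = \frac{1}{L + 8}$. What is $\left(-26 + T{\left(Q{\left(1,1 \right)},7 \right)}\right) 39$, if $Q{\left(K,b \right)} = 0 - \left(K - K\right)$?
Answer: $- \frac{10153}{10} \approx -1015.3$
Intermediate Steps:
$Q{\left(K,b \right)} = 0$ ($Q{\left(K,b \right)} = 0 - 0 = 0 + 0 = 0$)
$T{\left(F,L \right)} = - \frac{1}{2 \left(8 + L\right)}$ ($T{\left(F,L \right)} = - \frac{1}{2 \left(L + 8\right)} = - \frac{1}{2 \left(8 + L\right)}$)
$\left(-26 + T{\left(Q{\left(1,1 \right)},7 \right)}\right) 39 = \left(-26 - \frac{1}{16 + 2 \cdot 7}\right) 39 = \left(-26 - \frac{1}{16 + 14}\right) 39 = \left(-26 - \frac{1}{30}\right) 39 = \left(- \frac{781}{30}\right) 39 = - \frac{10153}{10}$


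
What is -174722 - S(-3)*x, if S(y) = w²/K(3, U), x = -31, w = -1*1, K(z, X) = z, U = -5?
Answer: -524135/3 ≈ -1.7471e+5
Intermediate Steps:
w = -1
S(y) = ⅓ (S(y) = (-1)²/3 = 1*(⅓) = ⅓)
-174722 - S(-3)*x = -174722 - (⅓)*(-31) = -174722 - (-31)/3 = -174722 - 1*(-31/3) = -174722 + 31/3 = -524135/3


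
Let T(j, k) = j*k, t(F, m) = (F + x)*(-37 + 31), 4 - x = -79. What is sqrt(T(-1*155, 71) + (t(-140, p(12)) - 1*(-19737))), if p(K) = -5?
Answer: sqrt(9074) ≈ 95.258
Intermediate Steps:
x = 83 (x = 4 - 1*(-79) = 4 + 79 = 83)
t(F, m) = -498 - 6*F (t(F, m) = (F + 83)*(-37 + 31) = (83 + F)*(-6) = -498 - 6*F)
sqrt(T(-1*155, 71) + (t(-140, p(12)) - 1*(-19737))) = sqrt(-1*155*71 + ((-498 - 6*(-140)) - 1*(-19737))) = sqrt(-155*71 + ((-498 + 840) + 19737)) = sqrt(-11005 + (342 + 19737)) = sqrt(-11005 + 20079) = sqrt(9074)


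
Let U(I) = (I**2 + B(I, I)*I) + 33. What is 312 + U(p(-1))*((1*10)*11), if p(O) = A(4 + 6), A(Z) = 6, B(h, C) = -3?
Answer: 5922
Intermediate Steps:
p(O) = 6
U(I) = 33 + I**2 - 3*I (U(I) = (I**2 - 3*I) + 33 = 33 + I**2 - 3*I)
312 + U(p(-1))*((1*10)*11) = 312 + (33 + 6**2 - 3*6)*((1*10)*11) = 312 + (33 + 36 - 18)*(10*11) = 312 + 51*110 = 312 + 5610 = 5922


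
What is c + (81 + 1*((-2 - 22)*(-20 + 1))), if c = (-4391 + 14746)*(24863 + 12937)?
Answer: 391419537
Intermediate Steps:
c = 391419000 (c = 10355*37800 = 391419000)
c + (81 + 1*((-2 - 22)*(-20 + 1))) = 391419000 + (81 + 1*((-2 - 22)*(-20 + 1))) = 391419000 + (81 + 1*(-24*(-19))) = 391419000 + (81 + 1*456) = 391419000 + (81 + 456) = 391419000 + 537 = 391419537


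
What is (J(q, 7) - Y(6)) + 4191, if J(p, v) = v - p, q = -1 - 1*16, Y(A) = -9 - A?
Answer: 4230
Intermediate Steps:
q = -17 (q = -1 - 16 = -17)
(J(q, 7) - Y(6)) + 4191 = ((7 - 1*(-17)) - (-9 - 1*6)) + 4191 = ((7 + 17) - (-9 - 6)) + 4191 = (24 - 1*(-15)) + 4191 = (24 + 15) + 4191 = 39 + 4191 = 4230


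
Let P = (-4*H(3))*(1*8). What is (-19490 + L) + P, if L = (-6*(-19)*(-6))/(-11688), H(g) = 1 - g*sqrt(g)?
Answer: -19014371/974 + 96*sqrt(3) ≈ -19356.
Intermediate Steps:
H(g) = 1 - g**(3/2)
L = 57/974 (L = (114*(-6))*(-1/11688) = -684*(-1/11688) = 57/974 ≈ 0.058522)
P = -32 + 96*sqrt(3) (P = (-4*(1 - 3**(3/2)))*(1*8) = -4*(1 - 3*sqrt(3))*8 = (-4 + 12*sqrt(3))*8 = -32 + 96*sqrt(3) ≈ 134.28)
(-19490 + L) + P = (-19490 + 57/974) + (-32 + 96*sqrt(3)) = -18983203/974 + (-32 + 96*sqrt(3)) = -19014371/974 + 96*sqrt(3)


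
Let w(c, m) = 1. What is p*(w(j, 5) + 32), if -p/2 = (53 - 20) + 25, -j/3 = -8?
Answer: -3828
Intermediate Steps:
j = 24 (j = -3*(-8) = 24)
p = -116 (p = -2*((53 - 20) + 25) = -2*(33 + 25) = -2*58 = -116)
p*(w(j, 5) + 32) = -116*(1 + 32) = -116*33 = -3828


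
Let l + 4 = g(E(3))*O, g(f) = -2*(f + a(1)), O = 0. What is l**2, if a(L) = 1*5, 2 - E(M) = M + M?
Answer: 16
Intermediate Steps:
E(M) = 2 - 2*M (E(M) = 2 - (M + M) = 2 - 2*M)
a(L) = 5
g(f) = -10 - 2*f (g(f) = -2*(f + 5) = -2*(5 + f) = -10 - 2*f)
l = -4 (l = -4 + (-10 - 2*(2 - 2*3))*0 = -4 + (-10 - 2*(2 - 6))*0 = -4 + (-10 - 2*(-4))*0 = -4 + (-10 + 8)*0 = -4 - 2*0 = -4 + 0 = -4)
l**2 = (-4)**2 = 16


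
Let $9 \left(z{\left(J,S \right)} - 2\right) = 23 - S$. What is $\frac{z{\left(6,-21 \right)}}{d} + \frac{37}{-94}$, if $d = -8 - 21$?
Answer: $- \frac{15485}{24534} \approx -0.63116$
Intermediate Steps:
$z{\left(J,S \right)} = \frac{41}{9} - \frac{S}{9}$ ($z{\left(J,S \right)} = 2 + \frac{23 - S}{9} = 2 - \left(- \frac{23}{9} + \frac{S}{9}\right) = \frac{41}{9} - \frac{S}{9}$)
$d = -29$ ($d = -8 - 21 = -29$)
$\frac{z{\left(6,-21 \right)}}{d} + \frac{37}{-94} = \frac{\frac{41}{9} - - \frac{7}{3}}{-29} + \frac{37}{-94} = \left(\frac{41}{9} + \frac{7}{3}\right) \left(- \frac{1}{29}\right) + 37 \left(- \frac{1}{94}\right) = \frac{62}{9} \left(- \frac{1}{29}\right) - \frac{37}{94} = - \frac{62}{261} - \frac{37}{94} = - \frac{15485}{24534}$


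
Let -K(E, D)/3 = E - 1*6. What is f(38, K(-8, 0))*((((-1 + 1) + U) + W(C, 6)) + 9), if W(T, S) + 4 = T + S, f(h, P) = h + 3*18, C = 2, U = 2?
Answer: 1380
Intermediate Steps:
K(E, D) = 18 - 3*E (K(E, D) = -3*(E - 1*6) = -3*(E - 6) = -3*(-6 + E) = 18 - 3*E)
f(h, P) = 54 + h (f(h, P) = h + 54 = 54 + h)
W(T, S) = -4 + S + T (W(T, S) = -4 + (T + S) = -4 + (S + T) = -4 + S + T)
f(38, K(-8, 0))*((((-1 + 1) + U) + W(C, 6)) + 9) = (54 + 38)*((((-1 + 1) + 2) + (-4 + 6 + 2)) + 9) = 92*(((0 + 2) + 4) + 9) = 92*((2 + 4) + 9) = 92*(6 + 9) = 92*15 = 1380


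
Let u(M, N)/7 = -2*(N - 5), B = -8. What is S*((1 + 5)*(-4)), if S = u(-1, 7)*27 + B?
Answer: 18336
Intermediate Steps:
u(M, N) = 70 - 14*N (u(M, N) = 7*(-2*(N - 5)) = 7*(-2*(-5 + N)) = 7*(10 - 2*N) = 70 - 14*N)
S = -764 (S = (70 - 14*7)*27 - 8 = (70 - 98)*27 - 8 = -28*27 - 8 = -756 - 8 = -764)
S*((1 + 5)*(-4)) = -764*(1 + 5)*(-4) = -4584*(-4) = -764*(-24) = 18336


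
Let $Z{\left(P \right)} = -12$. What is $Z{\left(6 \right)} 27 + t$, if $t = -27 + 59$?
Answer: $-292$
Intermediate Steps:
$t = 32$
$Z{\left(6 \right)} 27 + t = \left(-12\right) 27 + 32 = -324 + 32 = -292$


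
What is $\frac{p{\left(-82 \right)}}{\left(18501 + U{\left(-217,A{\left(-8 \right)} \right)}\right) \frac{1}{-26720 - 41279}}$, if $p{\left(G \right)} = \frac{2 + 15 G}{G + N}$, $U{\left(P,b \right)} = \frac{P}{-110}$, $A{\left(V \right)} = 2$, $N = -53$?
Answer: $- \frac{1837060984}{54953829} \approx -33.429$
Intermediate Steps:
$U{\left(P,b \right)} = - \frac{P}{110}$ ($U{\left(P,b \right)} = P \left(- \frac{1}{110}\right) = - \frac{P}{110}$)
$p{\left(G \right)} = \frac{2 + 15 G}{-53 + G}$ ($p{\left(G \right)} = \frac{2 + 15 G}{G - 53} = \frac{2 + 15 G}{-53 + G}$)
$\frac{p{\left(-82 \right)}}{\left(18501 + U{\left(-217,A{\left(-8 \right)} \right)}\right) \frac{1}{-26720 - 41279}} = \frac{\frac{1}{-53 - 82} \left(2 + 15 \left(-82\right)\right)}{\left(18501 - - \frac{217}{110}\right) \frac{1}{-26720 - 41279}} = \frac{\frac{1}{-135} \left(2 - 1230\right)}{\left(18501 + \frac{217}{110}\right) \frac{1}{-67999}} = \frac{\left(- \frac{1}{135}\right) \left(-1228\right)}{\frac{2035327}{110} \left(- \frac{1}{67999}\right)} = \frac{1228}{135 \left(- \frac{2035327}{7479890}\right)} = \frac{1228}{135} \left(- \frac{7479890}{2035327}\right) = - \frac{1837060984}{54953829}$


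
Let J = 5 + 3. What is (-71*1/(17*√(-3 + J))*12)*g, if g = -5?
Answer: 852*√5/17 ≈ 112.07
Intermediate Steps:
J = 8
(-71*1/(17*√(-3 + J))*12)*g = (-71*1/(17*√(-3 + 8))*12)*(-5) = (-71*√5/85*12)*(-5) = -852*√5/85*(-5) = 852*√5/17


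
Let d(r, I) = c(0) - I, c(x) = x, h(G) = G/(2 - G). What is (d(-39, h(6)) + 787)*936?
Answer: 738036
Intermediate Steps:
d(r, I) = -I (d(r, I) = 0 - I = -I)
(d(-39, h(6)) + 787)*936 = (-(-1)*6/(-2 + 6) + 787)*936 = (-(-1)*6/4 + 787)*936 = (-1*(-3/2) + 787)*936 = (3/2 + 787)*936 = (1577/2)*936 = 738036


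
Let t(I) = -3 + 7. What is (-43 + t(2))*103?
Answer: -4017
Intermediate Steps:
t(I) = 4
(-43 + t(2))*103 = (-43 + 4)*103 = -39*103 = -4017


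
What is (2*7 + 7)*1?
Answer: 21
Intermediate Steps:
(2*7 + 7)*1 = (14 + 7)*1 = 21*1 = 21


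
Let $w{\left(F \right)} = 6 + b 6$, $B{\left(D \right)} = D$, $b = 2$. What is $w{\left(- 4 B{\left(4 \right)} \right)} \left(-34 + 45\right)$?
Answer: $198$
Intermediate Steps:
$w{\left(F \right)} = 18$ ($w{\left(F \right)} = 6 + 2 \cdot 6 = 6 + 12 = 18$)
$w{\left(- 4 B{\left(4 \right)} \right)} \left(-34 + 45\right) = 18 \left(-34 + 45\right) = 18 \cdot 11 = 198$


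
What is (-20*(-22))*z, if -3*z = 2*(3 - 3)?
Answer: 0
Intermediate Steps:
z = 0 (z = -2*(3 - 3)/3 = -2*0/3 = -⅓*0 = 0)
(-20*(-22))*z = -20*(-22)*0 = 440*0 = 0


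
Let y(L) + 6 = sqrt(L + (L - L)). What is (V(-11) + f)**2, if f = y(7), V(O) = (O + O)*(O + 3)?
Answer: 28907 + 340*sqrt(7) ≈ 29807.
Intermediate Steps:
y(L) = -6 + sqrt(L) (y(L) = -6 + sqrt(L + (L - L)) = -6 + sqrt(L + 0) = -6 + sqrt(L))
V(O) = 2*O*(3 + O) (V(O) = (2*O)*(3 + O) = 2*O*(3 + O))
f = -6 + sqrt(7) ≈ -3.3542
(V(-11) + f)**2 = (2*(-11)*(3 - 11) + (-6 + sqrt(7)))**2 = (2*(-11)*(-8) + (-6 + sqrt(7)))**2 = (176 + (-6 + sqrt(7)))**2 = (170 + sqrt(7))**2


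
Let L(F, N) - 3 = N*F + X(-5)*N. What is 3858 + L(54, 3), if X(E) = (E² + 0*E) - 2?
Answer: 4092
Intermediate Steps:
X(E) = -2 + E² (X(E) = (E² + 0) - 2 = E² - 2 = -2 + E²)
L(F, N) = 3 + 23*N + F*N (L(F, N) = 3 + (N*F + (-2 + (-5)²)*N) = 3 + (F*N + (-2 + 25)*N) = 3 + (F*N + 23*N) = 3 + (23*N + F*N) = 3 + 23*N + F*N)
3858 + L(54, 3) = 3858 + (3 + 23*3 + 54*3) = 3858 + (3 + 69 + 162) = 3858 + 234 = 4092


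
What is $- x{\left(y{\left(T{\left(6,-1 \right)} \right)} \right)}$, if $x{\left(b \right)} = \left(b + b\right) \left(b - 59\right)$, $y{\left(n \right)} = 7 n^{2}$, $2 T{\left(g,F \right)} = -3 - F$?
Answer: $728$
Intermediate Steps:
$T{\left(g,F \right)} = - \frac{3}{2} - \frac{F}{2}$ ($T{\left(g,F \right)} = \frac{-3 - F}{2} = - \frac{3}{2} - \frac{F}{2}$)
$x{\left(b \right)} = 2 b \left(-59 + b\right)$
$- x{\left(y{\left(T{\left(6,-1 \right)} \right)} \right)} = - 2 \cdot 7 \left(- \frac{3}{2} - - \frac{1}{2}\right)^{2} \left(-59 + 7 \left(- \frac{3}{2} - - \frac{1}{2}\right)^{2}\right) = - 2 \cdot 7 \left(- \frac{3}{2} + \frac{1}{2}\right)^{2} \left(-59 + 7 \left(- \frac{3}{2} + \frac{1}{2}\right)^{2}\right) = - 2 \cdot 7 \left(-1\right)^{2} \left(-59 + 7 \left(-1\right)^{2}\right) = - 2 \cdot 7 \cdot 1 \left(-59 + 7 \cdot 1\right) = - 2 \cdot 7 \left(-59 + 7\right) = - 2 \cdot 7 \left(-52\right) = \left(-1\right) \left(-728\right) = 728$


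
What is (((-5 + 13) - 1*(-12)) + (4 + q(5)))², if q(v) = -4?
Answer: 400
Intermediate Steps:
(((-5 + 13) - 1*(-12)) + (4 + q(5)))² = (((-5 + 13) - 1*(-12)) + (4 - 4))² = ((8 + 12) + 0)² = (20 + 0)² = 20² = 400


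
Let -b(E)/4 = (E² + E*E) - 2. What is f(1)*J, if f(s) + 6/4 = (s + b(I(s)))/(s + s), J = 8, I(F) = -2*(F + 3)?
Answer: -2024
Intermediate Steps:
I(F) = -6 - 2*F (I(F) = -2*(3 + F) = -6 - 2*F)
b(E) = 8 - 8*E² (b(E) = -4*((E² + E*E) - 2) = -4*((E² + E²) - 2) = -4*(2*E² - 2) = -4*(-2 + 2*E²) = 8 - 8*E²)
f(s) = -3/2 + (8 + s - 8*(-6 - 2*s)²)/(2*s) (f(s) = -3/2 + (s + (8 - 8*(-6 - 2*s)²))/(s + s) = -3/2 + (8 + s - 8*(-6 - 2*s)²)/((2*s)) = -3/2 + (8 + s - 8*(-6 - 2*s)²)*(1/(2*s)) = -3/2 + (8 + s - 8*(-6 - 2*s)²)/(2*s))
f(1)*J = ((4 - 1*1 - 16*(3 + 1)²)/1)*8 = (1*(4 - 1 - 16*4²))*8 = (1*(4 - 1 - 16*16))*8 = (1*(4 - 1 - 256))*8 = (1*(-253))*8 = -253*8 = -2024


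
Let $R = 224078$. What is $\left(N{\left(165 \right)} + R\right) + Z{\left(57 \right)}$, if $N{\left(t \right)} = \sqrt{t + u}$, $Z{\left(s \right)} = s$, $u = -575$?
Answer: $224135 + i \sqrt{410} \approx 2.2414 \cdot 10^{5} + 20.248 i$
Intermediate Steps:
$N{\left(t \right)} = \sqrt{-575 + t}$ ($N{\left(t \right)} = \sqrt{t - 575} = \sqrt{-575 + t}$)
$\left(N{\left(165 \right)} + R\right) + Z{\left(57 \right)} = \left(\sqrt{-575 + 165} + 224078\right) + 57 = \left(\sqrt{-410} + 224078\right) + 57 = \left(i \sqrt{410} + 224078\right) + 57 = \left(224078 + i \sqrt{410}\right) + 57 = 224135 + i \sqrt{410}$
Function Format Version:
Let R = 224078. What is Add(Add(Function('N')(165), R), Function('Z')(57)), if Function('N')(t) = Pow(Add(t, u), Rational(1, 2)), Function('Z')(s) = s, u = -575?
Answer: Add(224135, Mul(I, Pow(410, Rational(1, 2)))) ≈ Add(2.2414e+5, Mul(20.248, I))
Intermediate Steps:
Function('N')(t) = Pow(Add(-575, t), Rational(1, 2)) (Function('N')(t) = Pow(Add(t, -575), Rational(1, 2)) = Pow(Add(-575, t), Rational(1, 2)))
Add(Add(Function('N')(165), R), Function('Z')(57)) = Add(Add(Pow(Add(-575, 165), Rational(1, 2)), 224078), 57) = Add(Add(Pow(-410, Rational(1, 2)), 224078), 57) = Add(Add(Mul(I, Pow(410, Rational(1, 2))), 224078), 57) = Add(Add(224078, Mul(I, Pow(410, Rational(1, 2)))), 57) = Add(224135, Mul(I, Pow(410, Rational(1, 2))))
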